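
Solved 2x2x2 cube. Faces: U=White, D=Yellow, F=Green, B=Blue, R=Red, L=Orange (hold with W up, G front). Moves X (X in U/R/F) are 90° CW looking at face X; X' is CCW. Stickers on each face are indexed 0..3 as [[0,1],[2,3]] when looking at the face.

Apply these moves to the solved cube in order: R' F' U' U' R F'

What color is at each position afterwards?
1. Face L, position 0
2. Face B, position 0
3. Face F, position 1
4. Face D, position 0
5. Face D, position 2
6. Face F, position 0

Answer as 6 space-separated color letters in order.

Answer: G W G R Y O

Derivation:
After move 1 (R'): R=RRRR U=WBWB F=GWGW D=YGYG B=YBYB
After move 2 (F'): F=WWGG U=WBRR R=GRYR D=OOYG L=OBOW
After move 3 (U'): U=BRWR F=OBGG R=WWYR B=GRYB L=YBOW
After move 4 (U'): U=RRBW F=YBGG R=OBYR B=WWYB L=GROW
After move 5 (R): R=YORB U=RBBG F=YOGG D=OYYW B=WWRB
After move 6 (F'): F=OGYG U=RBYR R=YOOB D=RWYW L=GGOB
Query 1: L[0] = G
Query 2: B[0] = W
Query 3: F[1] = G
Query 4: D[0] = R
Query 5: D[2] = Y
Query 6: F[0] = O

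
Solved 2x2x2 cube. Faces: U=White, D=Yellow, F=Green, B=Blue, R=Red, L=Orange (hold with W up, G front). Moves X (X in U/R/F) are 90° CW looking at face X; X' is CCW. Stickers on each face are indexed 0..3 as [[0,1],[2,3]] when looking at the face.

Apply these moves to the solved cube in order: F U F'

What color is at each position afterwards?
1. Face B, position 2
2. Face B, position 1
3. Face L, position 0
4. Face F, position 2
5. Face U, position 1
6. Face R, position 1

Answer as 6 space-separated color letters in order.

Answer: B Y G W W B

Derivation:
After move 1 (F): F=GGGG U=WWOO R=WRWR D=RRYY L=OYOY
After move 2 (U): U=OWOW F=WRGG R=BBWR B=OYBB L=GGOY
After move 3 (F'): F=RGWG U=OWBW R=RBRR D=GYYY L=GWOO
Query 1: B[2] = B
Query 2: B[1] = Y
Query 3: L[0] = G
Query 4: F[2] = W
Query 5: U[1] = W
Query 6: R[1] = B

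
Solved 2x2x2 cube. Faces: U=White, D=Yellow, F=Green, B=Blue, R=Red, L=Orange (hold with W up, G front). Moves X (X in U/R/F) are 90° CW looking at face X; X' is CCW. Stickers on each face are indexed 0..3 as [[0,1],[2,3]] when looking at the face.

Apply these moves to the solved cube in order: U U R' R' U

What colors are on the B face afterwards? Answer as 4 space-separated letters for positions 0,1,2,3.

After move 1 (U): U=WWWW F=RRGG R=BBRR B=OOBB L=GGOO
After move 2 (U): U=WWWW F=BBGG R=OORR B=GGBB L=RROO
After move 3 (R'): R=OROR U=WBWG F=BWGW D=YBYG B=YGYB
After move 4 (R'): R=RROO U=WYWY F=BBGG D=YWYW B=GGBB
After move 5 (U): U=WWYY F=RRGG R=GGOO B=RRBB L=BBOO
Query: B face = RRBB

Answer: R R B B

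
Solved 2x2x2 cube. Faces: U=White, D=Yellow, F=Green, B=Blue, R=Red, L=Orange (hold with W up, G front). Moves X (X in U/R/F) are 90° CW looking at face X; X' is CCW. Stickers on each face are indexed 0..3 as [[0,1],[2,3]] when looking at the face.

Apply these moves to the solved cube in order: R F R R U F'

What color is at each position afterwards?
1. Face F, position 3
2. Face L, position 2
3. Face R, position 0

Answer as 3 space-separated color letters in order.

After move 1 (R): R=RRRR U=WGWG F=GYGY D=YBYB B=WBWB
After move 2 (F): F=GGYY U=WGOO R=WRGR D=RRYB L=OYOB
After move 3 (R): R=GWRR U=WGOY F=GRYB D=RWYW B=OBGB
After move 4 (R): R=RGRW U=WROB F=GWYW D=RGYO B=YBGB
After move 5 (U): U=OWBR F=RGYW R=YBRW B=OYGB L=GWOB
After move 6 (F'): F=GWRY U=OWYR R=GBRW D=WBYO L=GROB
Query 1: F[3] = Y
Query 2: L[2] = O
Query 3: R[0] = G

Answer: Y O G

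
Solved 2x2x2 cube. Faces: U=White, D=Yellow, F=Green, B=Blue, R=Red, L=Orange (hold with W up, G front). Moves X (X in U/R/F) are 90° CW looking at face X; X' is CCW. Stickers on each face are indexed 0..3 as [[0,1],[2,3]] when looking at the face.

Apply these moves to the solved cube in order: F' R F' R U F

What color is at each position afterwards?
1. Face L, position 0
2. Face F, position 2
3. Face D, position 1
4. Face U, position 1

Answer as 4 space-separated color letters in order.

Answer: O B R W

Derivation:
After move 1 (F'): F=GGGG U=WWRR R=YRYR D=OOYY L=OWOW
After move 2 (R): R=YYRR U=WGRG F=GOGY D=OBYB B=RBWB
After move 3 (F'): F=OYGG U=WGYR R=BYOR D=WWYB L=OGOR
After move 4 (R): R=OBRY U=WYYG F=OWGB D=WWYR B=RBGB
After move 5 (U): U=YWGY F=OBGB R=RBRY B=OGGB L=OWOR
After move 6 (F): F=GOBB U=YWRW R=GBYY D=RRYR L=OWOW
Query 1: L[0] = O
Query 2: F[2] = B
Query 3: D[1] = R
Query 4: U[1] = W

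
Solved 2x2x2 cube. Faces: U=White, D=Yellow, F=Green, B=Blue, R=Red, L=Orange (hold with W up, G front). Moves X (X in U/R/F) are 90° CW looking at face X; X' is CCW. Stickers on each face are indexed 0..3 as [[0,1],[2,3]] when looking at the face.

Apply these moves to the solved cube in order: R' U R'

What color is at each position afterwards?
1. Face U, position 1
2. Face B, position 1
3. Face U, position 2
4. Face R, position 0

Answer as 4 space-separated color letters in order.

After move 1 (R'): R=RRRR U=WBWB F=GWGW D=YGYG B=YBYB
After move 2 (U): U=WWBB F=RRGW R=YBRR B=OOYB L=GWOO
After move 3 (R'): R=BRYR U=WYBO F=RWGB D=YRYW B=GOGB
Query 1: U[1] = Y
Query 2: B[1] = O
Query 3: U[2] = B
Query 4: R[0] = B

Answer: Y O B B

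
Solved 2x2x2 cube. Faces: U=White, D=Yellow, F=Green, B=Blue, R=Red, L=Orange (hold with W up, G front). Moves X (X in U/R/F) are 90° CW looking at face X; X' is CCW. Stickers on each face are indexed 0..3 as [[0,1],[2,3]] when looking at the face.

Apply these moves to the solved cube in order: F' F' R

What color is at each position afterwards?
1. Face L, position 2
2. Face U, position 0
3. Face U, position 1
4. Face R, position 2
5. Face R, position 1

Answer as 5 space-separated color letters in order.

Answer: O W G R O

Derivation:
After move 1 (F'): F=GGGG U=WWRR R=YRYR D=OOYY L=OWOW
After move 2 (F'): F=GGGG U=WWYY R=OROR D=WWYY L=OROR
After move 3 (R): R=OORR U=WGYG F=GWGY D=WBYB B=YBWB
Query 1: L[2] = O
Query 2: U[0] = W
Query 3: U[1] = G
Query 4: R[2] = R
Query 5: R[1] = O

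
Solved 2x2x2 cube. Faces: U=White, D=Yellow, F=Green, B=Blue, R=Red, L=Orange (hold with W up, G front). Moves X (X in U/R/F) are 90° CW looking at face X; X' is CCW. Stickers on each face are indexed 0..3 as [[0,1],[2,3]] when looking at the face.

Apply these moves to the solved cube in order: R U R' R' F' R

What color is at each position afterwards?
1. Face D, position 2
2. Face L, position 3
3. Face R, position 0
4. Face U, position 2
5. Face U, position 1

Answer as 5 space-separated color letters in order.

Answer: Y G Y R O

Derivation:
After move 1 (R): R=RRRR U=WGWG F=GYGY D=YBYB B=WBWB
After move 2 (U): U=WWGG F=RRGY R=WBRR B=OOWB L=GYOO
After move 3 (R'): R=BRWR U=WWGO F=RWGG D=YRYY B=BOBB
After move 4 (R'): R=RRBW U=WBGB F=RWGO D=YWYG B=YORB
After move 5 (F'): F=WORG U=WBRB R=WRYW D=YOYG L=GBOG
After move 6 (R): R=YWWR U=WORG F=WORG D=YRYY B=BOBB
Query 1: D[2] = Y
Query 2: L[3] = G
Query 3: R[0] = Y
Query 4: U[2] = R
Query 5: U[1] = O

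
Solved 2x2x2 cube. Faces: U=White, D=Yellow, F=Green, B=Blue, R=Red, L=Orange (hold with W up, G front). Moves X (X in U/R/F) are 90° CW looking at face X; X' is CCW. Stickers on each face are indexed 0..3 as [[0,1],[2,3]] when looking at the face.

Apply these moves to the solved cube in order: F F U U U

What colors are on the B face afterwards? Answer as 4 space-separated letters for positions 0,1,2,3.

Answer: O R B B

Derivation:
After move 1 (F): F=GGGG U=WWOO R=WRWR D=RRYY L=OYOY
After move 2 (F): F=GGGG U=WWYY R=OROR D=WWYY L=OROR
After move 3 (U): U=YWYW F=ORGG R=BBOR B=ORBB L=GGOR
After move 4 (U): U=YYWW F=BBGG R=OROR B=GGBB L=OROR
After move 5 (U): U=WYWY F=ORGG R=GGOR B=ORBB L=BBOR
Query: B face = ORBB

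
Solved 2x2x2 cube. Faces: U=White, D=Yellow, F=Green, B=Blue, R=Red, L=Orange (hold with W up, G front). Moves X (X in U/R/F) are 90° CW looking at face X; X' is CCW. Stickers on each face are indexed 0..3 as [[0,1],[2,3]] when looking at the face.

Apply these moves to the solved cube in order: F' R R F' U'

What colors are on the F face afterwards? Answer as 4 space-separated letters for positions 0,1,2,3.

Answer: O Y G G

Derivation:
After move 1 (F'): F=GGGG U=WWRR R=YRYR D=OOYY L=OWOW
After move 2 (R): R=YYRR U=WGRG F=GOGY D=OBYB B=RBWB
After move 3 (R): R=RYRY U=WORY F=GBGB D=OWYR B=GBGB
After move 4 (F'): F=BBGG U=WORR R=WYOY D=WWYR L=OYOR
After move 5 (U'): U=ORWR F=OYGG R=BBOY B=WYGB L=GBOR
Query: F face = OYGG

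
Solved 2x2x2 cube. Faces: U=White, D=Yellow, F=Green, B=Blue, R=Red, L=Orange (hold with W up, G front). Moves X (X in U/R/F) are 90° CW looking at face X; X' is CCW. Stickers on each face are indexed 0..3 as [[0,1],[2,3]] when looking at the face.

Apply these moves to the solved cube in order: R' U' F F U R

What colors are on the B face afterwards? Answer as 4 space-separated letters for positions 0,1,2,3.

Answer: B R B B

Derivation:
After move 1 (R'): R=RRRR U=WBWB F=GWGW D=YGYG B=YBYB
After move 2 (U'): U=BBWW F=OOGW R=GWRR B=RRYB L=YBOO
After move 3 (F): F=GOWO U=BBOB R=WWWR D=RGYG L=YYOG
After move 4 (F): F=WGOO U=BBGY R=OWBR D=WWYG L=YROG
After move 5 (U): U=GBYB F=OWOO R=RRBR B=YRYB L=WGOG
After move 6 (R): R=BRRR U=GWYO F=OWOG D=WYYY B=BRBB
Query: B face = BRBB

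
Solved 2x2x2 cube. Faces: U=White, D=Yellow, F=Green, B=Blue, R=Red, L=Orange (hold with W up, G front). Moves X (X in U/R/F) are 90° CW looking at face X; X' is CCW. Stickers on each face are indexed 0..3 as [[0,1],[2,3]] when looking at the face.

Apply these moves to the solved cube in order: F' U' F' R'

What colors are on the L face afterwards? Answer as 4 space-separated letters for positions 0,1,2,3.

Answer: B R O W

Derivation:
After move 1 (F'): F=GGGG U=WWRR R=YRYR D=OOYY L=OWOW
After move 2 (U'): U=WRWR F=OWGG R=GGYR B=YRBB L=BBOW
After move 3 (F'): F=WGOG U=WRGY R=OGOR D=BWYY L=BROW
After move 4 (R'): R=GROO U=WBGY F=WROY D=BGYG B=YRWB
Query: L face = BROW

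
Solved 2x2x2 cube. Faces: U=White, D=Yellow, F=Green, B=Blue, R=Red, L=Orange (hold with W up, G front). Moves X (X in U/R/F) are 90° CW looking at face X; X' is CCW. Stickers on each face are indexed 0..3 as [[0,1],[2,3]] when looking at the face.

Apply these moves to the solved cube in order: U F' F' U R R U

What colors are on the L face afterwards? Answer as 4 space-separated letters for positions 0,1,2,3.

Answer: O B O B

Derivation:
After move 1 (U): U=WWWW F=RRGG R=BBRR B=OOBB L=GGOO
After move 2 (F'): F=RGRG U=WWBR R=YBYR D=GOYY L=GWOW
After move 3 (F'): F=GGRR U=WWYY R=OBGR D=WWYY L=GROB
After move 4 (U): U=YWYW F=OBRR R=OOGR B=GRBB L=GGOB
After move 5 (R): R=GORO U=YBYR F=OWRY D=WBYG B=WRWB
After move 6 (R): R=RGOO U=YWYY F=OBRG D=WWYW B=RRBB
After move 7 (U): U=YYYW F=RGRG R=RROO B=GGBB L=OBOB
Query: L face = OBOB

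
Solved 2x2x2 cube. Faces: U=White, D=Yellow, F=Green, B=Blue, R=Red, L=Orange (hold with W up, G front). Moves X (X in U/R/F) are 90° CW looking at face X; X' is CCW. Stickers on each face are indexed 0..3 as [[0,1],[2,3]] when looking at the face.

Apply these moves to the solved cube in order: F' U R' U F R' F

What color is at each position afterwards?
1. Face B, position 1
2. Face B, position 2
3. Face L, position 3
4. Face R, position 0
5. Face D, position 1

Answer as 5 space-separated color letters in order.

Answer: G Y B W W

Derivation:
After move 1 (F'): F=GGGG U=WWRR R=YRYR D=OOYY L=OWOW
After move 2 (U): U=RWRW F=YRGG R=BBYR B=OWBB L=GGOW
After move 3 (R'): R=BRBY U=RBRO F=YWGW D=ORYG B=YWOB
After move 4 (U): U=RROB F=BRGW R=YWBY B=GGOB L=YWOW
After move 5 (F): F=GBWR U=RRWW R=OWBY D=BYYG L=YOOR
After move 6 (R'): R=WYOB U=ROWG F=GRWW D=BBYR B=GGYB
After move 7 (F): F=WGWR U=RORO R=WYGB D=OWYR L=YBOB
Query 1: B[1] = G
Query 2: B[2] = Y
Query 3: L[3] = B
Query 4: R[0] = W
Query 5: D[1] = W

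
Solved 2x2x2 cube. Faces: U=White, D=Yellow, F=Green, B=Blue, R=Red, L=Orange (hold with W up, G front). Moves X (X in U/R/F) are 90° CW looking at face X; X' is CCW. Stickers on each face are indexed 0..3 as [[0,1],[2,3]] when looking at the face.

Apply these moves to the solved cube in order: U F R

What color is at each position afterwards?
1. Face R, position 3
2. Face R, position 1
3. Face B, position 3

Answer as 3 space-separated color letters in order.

Answer: B W B

Derivation:
After move 1 (U): U=WWWW F=RRGG R=BBRR B=OOBB L=GGOO
After move 2 (F): F=GRGR U=WWOG R=WBWR D=RBYY L=GYOY
After move 3 (R): R=WWRB U=WROR F=GBGY D=RBYO B=GOWB
Query 1: R[3] = B
Query 2: R[1] = W
Query 3: B[3] = B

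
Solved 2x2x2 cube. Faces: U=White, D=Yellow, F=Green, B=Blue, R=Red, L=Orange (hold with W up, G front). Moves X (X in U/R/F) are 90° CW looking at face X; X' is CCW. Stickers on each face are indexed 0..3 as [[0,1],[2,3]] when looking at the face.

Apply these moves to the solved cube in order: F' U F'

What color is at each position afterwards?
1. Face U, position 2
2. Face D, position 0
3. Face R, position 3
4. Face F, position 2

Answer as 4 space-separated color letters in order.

Answer: B G R Y

Derivation:
After move 1 (F'): F=GGGG U=WWRR R=YRYR D=OOYY L=OWOW
After move 2 (U): U=RWRW F=YRGG R=BBYR B=OWBB L=GGOW
After move 3 (F'): F=RGYG U=RWBY R=OBOR D=GWYY L=GWOR
Query 1: U[2] = B
Query 2: D[0] = G
Query 3: R[3] = R
Query 4: F[2] = Y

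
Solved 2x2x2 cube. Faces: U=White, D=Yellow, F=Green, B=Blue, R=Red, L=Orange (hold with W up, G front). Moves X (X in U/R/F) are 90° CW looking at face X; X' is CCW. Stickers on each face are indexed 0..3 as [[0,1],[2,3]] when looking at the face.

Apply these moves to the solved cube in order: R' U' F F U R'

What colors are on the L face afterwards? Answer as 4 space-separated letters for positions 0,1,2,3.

Answer: W G O G

Derivation:
After move 1 (R'): R=RRRR U=WBWB F=GWGW D=YGYG B=YBYB
After move 2 (U'): U=BBWW F=OOGW R=GWRR B=RRYB L=YBOO
After move 3 (F): F=GOWO U=BBOB R=WWWR D=RGYG L=YYOG
After move 4 (F): F=WGOO U=BBGY R=OWBR D=WWYG L=YROG
After move 5 (U): U=GBYB F=OWOO R=RRBR B=YRYB L=WGOG
After move 6 (R'): R=RRRB U=GYYY F=OBOB D=WWYO B=GRWB
Query: L face = WGOG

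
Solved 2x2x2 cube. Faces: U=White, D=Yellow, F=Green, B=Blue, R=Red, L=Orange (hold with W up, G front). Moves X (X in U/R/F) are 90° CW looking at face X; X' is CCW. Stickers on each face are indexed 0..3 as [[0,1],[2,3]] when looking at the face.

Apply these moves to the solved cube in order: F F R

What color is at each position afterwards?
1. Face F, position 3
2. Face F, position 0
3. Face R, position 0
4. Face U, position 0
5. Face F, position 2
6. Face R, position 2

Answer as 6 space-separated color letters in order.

Answer: Y G O W G R

Derivation:
After move 1 (F): F=GGGG U=WWOO R=WRWR D=RRYY L=OYOY
After move 2 (F): F=GGGG U=WWYY R=OROR D=WWYY L=OROR
After move 3 (R): R=OORR U=WGYG F=GWGY D=WBYB B=YBWB
Query 1: F[3] = Y
Query 2: F[0] = G
Query 3: R[0] = O
Query 4: U[0] = W
Query 5: F[2] = G
Query 6: R[2] = R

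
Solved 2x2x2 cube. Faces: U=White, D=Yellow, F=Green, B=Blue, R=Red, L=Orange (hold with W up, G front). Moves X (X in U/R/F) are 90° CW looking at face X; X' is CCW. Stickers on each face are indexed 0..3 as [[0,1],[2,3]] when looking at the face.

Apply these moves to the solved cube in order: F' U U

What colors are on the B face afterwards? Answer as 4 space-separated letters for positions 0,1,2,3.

After move 1 (F'): F=GGGG U=WWRR R=YRYR D=OOYY L=OWOW
After move 2 (U): U=RWRW F=YRGG R=BBYR B=OWBB L=GGOW
After move 3 (U): U=RRWW F=BBGG R=OWYR B=GGBB L=YROW
Query: B face = GGBB

Answer: G G B B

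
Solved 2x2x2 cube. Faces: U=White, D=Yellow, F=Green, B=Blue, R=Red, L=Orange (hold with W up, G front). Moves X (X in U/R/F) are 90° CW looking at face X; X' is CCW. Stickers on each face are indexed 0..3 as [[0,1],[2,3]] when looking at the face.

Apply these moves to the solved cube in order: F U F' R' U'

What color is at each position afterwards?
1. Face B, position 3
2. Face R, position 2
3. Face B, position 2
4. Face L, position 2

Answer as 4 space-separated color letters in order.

Answer: B R Y O

Derivation:
After move 1 (F): F=GGGG U=WWOO R=WRWR D=RRYY L=OYOY
After move 2 (U): U=OWOW F=WRGG R=BBWR B=OYBB L=GGOY
After move 3 (F'): F=RGWG U=OWBW R=RBRR D=GYYY L=GWOO
After move 4 (R'): R=BRRR U=OBBO F=RWWW D=GGYG B=YYYB
After move 5 (U'): U=BOOB F=GWWW R=RWRR B=BRYB L=YYOO
Query 1: B[3] = B
Query 2: R[2] = R
Query 3: B[2] = Y
Query 4: L[2] = O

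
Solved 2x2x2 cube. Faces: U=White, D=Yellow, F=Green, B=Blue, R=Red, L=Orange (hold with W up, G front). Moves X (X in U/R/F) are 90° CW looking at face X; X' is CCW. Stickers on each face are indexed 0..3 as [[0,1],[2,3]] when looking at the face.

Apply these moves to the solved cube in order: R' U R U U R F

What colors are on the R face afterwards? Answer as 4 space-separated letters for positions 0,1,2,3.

Answer: R G G W

Derivation:
After move 1 (R'): R=RRRR U=WBWB F=GWGW D=YGYG B=YBYB
After move 2 (U): U=WWBB F=RRGW R=YBRR B=OOYB L=GWOO
After move 3 (R): R=RYRB U=WRBW F=RGGG D=YYYO B=BOWB
After move 4 (U): U=BWWR F=RYGG R=BORB B=GWWB L=RGOO
After move 5 (U): U=WBRW F=BOGG R=GWRB B=RGWB L=RYOO
After move 6 (R): R=RGBW U=WORG F=BYGO D=YWYR B=WGBB
After move 7 (F): F=GBOY U=WOOY R=RGGW D=BRYR L=RYOW
Query: R face = RGGW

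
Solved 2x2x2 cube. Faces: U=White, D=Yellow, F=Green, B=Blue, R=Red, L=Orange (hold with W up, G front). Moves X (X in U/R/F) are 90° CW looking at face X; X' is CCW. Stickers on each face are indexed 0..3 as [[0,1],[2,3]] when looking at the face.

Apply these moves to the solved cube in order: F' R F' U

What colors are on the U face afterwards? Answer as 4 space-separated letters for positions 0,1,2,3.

After move 1 (F'): F=GGGG U=WWRR R=YRYR D=OOYY L=OWOW
After move 2 (R): R=YYRR U=WGRG F=GOGY D=OBYB B=RBWB
After move 3 (F'): F=OYGG U=WGYR R=BYOR D=WWYB L=OGOR
After move 4 (U): U=YWRG F=BYGG R=RBOR B=OGWB L=OYOR
Query: U face = YWRG

Answer: Y W R G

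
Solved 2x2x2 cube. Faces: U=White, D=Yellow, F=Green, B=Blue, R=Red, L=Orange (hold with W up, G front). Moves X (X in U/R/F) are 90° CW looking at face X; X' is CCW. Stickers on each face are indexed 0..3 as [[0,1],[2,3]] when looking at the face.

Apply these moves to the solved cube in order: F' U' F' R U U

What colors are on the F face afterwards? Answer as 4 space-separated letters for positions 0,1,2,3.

After move 1 (F'): F=GGGG U=WWRR R=YRYR D=OOYY L=OWOW
After move 2 (U'): U=WRWR F=OWGG R=GGYR B=YRBB L=BBOW
After move 3 (F'): F=WGOG U=WRGY R=OGOR D=BWYY L=BROW
After move 4 (R): R=OORG U=WGGG F=WWOY D=BBYY B=YRRB
After move 5 (U): U=GWGG F=OOOY R=YRRG B=BRRB L=WWOW
After move 6 (U): U=GGGW F=YROY R=BRRG B=WWRB L=OOOW
Query: F face = YROY

Answer: Y R O Y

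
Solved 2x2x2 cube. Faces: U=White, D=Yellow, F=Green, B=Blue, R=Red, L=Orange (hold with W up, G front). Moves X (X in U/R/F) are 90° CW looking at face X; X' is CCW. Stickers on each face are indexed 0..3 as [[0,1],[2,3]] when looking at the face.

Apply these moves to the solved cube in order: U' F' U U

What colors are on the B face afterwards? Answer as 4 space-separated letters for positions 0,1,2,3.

After move 1 (U'): U=WWWW F=OOGG R=GGRR B=RRBB L=BBOO
After move 2 (F'): F=OGOG U=WWGR R=YGYR D=BOYY L=BWOW
After move 3 (U): U=GWRW F=YGOG R=RRYR B=BWBB L=OGOW
After move 4 (U): U=RGWW F=RROG R=BWYR B=OGBB L=YGOW
Query: B face = OGBB

Answer: O G B B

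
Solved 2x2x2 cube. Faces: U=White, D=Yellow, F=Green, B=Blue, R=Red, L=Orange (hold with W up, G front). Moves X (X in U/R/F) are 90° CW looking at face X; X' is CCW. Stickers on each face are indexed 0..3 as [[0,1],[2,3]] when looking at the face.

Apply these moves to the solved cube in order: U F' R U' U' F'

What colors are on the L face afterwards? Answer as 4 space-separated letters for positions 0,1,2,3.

After move 1 (U): U=WWWW F=RRGG R=BBRR B=OOBB L=GGOO
After move 2 (F'): F=RGRG U=WWBR R=YBYR D=GOYY L=GWOW
After move 3 (R): R=YYRB U=WGBG F=RORY D=GBYO B=ROWB
After move 4 (U'): U=GGWB F=GWRY R=RORB B=YYWB L=ROOW
After move 5 (U'): U=GBGW F=RORY R=GWRB B=ROWB L=YYOW
After move 6 (F'): F=OYRR U=GBGR R=BWGB D=YWYO L=YWOG
Query: L face = YWOG

Answer: Y W O G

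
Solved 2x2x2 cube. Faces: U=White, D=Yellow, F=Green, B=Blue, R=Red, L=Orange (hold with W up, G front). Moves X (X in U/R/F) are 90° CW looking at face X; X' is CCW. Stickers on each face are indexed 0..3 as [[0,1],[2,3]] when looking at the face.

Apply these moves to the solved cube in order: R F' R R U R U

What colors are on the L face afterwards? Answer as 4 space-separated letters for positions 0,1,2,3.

Answer: R G O W

Derivation:
After move 1 (R): R=RRRR U=WGWG F=GYGY D=YBYB B=WBWB
After move 2 (F'): F=YYGG U=WGRR R=BRYR D=OOYB L=OGOW
After move 3 (R): R=YBRR U=WYRG F=YOGB D=OWYW B=RBGB
After move 4 (R): R=RYRB U=WORB F=YWGW D=OGYR B=GBYB
After move 5 (U): U=RWBO F=RYGW R=GBRB B=OGYB L=YWOW
After move 6 (R): R=RGBB U=RYBW F=RGGR D=OYYO B=OGWB
After move 7 (U): U=BRWY F=RGGR R=OGBB B=YWWB L=RGOW
Query: L face = RGOW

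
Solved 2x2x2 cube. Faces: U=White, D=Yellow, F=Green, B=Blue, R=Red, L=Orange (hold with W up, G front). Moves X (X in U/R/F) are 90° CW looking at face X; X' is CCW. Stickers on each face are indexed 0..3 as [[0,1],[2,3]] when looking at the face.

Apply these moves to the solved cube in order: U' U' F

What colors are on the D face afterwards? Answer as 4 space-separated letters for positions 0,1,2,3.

Answer: R O Y Y

Derivation:
After move 1 (U'): U=WWWW F=OOGG R=GGRR B=RRBB L=BBOO
After move 2 (U'): U=WWWW F=BBGG R=OORR B=GGBB L=RROO
After move 3 (F): F=GBGB U=WWOR R=WOWR D=ROYY L=RYOY
Query: D face = ROYY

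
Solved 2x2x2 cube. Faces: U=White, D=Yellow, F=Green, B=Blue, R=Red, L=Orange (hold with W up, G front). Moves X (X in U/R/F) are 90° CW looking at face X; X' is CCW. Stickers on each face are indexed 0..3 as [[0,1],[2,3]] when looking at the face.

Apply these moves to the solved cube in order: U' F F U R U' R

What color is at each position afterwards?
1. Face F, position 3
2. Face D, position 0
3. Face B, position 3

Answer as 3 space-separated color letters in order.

Answer: B W B

Derivation:
After move 1 (U'): U=WWWW F=OOGG R=GGRR B=RRBB L=BBOO
After move 2 (F): F=GOGO U=WWOB R=WGWR D=RGYY L=BYOY
After move 3 (F): F=GGOO U=WWYY R=OGBR D=WWYY L=BROG
After move 4 (U): U=YWYW F=OGOO R=RRBR B=BRBB L=GGOG
After move 5 (R): R=BRRR U=YGYO F=OWOY D=WBYB B=WRWB
After move 6 (U'): U=GOYY F=GGOY R=OWRR B=BRWB L=WROG
After move 7 (R): R=RORW U=GGYY F=GBOB D=WWYB B=YROB
Query 1: F[3] = B
Query 2: D[0] = W
Query 3: B[3] = B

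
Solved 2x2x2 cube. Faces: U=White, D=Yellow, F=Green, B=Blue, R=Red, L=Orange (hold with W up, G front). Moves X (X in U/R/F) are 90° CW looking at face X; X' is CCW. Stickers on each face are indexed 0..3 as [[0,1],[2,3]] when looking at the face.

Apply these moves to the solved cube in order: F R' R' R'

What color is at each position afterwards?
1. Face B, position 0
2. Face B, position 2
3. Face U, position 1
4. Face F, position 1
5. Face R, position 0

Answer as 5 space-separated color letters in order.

Answer: O W G R W

Derivation:
After move 1 (F): F=GGGG U=WWOO R=WRWR D=RRYY L=OYOY
After move 2 (R'): R=RRWW U=WBOB F=GWGO D=RGYG B=YBRB
After move 3 (R'): R=RWRW U=WROY F=GBGB D=RWYO B=GBGB
After move 4 (R'): R=WWRR U=WGOG F=GRGY D=RBYB B=OBWB
Query 1: B[0] = O
Query 2: B[2] = W
Query 3: U[1] = G
Query 4: F[1] = R
Query 5: R[0] = W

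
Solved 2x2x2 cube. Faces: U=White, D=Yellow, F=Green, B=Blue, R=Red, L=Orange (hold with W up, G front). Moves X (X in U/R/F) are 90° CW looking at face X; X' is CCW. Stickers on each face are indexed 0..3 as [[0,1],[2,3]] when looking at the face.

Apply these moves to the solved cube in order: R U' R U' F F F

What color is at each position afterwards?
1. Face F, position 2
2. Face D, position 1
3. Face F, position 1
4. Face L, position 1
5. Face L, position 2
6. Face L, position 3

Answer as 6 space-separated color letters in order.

Answer: W O B W O G

Derivation:
After move 1 (R): R=RRRR U=WGWG F=GYGY D=YBYB B=WBWB
After move 2 (U'): U=GGWW F=OOGY R=GYRR B=RRWB L=WBOO
After move 3 (R): R=RGRY U=GOWY F=OBGB D=YWYR B=WRGB
After move 4 (U'): U=OYGW F=WBGB R=OBRY B=RGGB L=WROO
After move 5 (F): F=GWBB U=OYOR R=GBWY D=ROYR L=WYOW
After move 6 (F): F=BGBW U=OYWY R=OBRY D=WGYR L=WROO
After move 7 (F): F=BBWG U=OYOR R=WBYY D=ROYR L=WWOG
Query 1: F[2] = W
Query 2: D[1] = O
Query 3: F[1] = B
Query 4: L[1] = W
Query 5: L[2] = O
Query 6: L[3] = G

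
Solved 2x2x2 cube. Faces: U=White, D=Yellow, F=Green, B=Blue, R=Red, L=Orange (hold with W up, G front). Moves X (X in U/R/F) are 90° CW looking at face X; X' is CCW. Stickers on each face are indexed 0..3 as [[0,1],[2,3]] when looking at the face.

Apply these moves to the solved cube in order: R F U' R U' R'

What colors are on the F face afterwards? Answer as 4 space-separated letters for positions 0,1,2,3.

After move 1 (R): R=RRRR U=WGWG F=GYGY D=YBYB B=WBWB
After move 2 (F): F=GGYY U=WGOO R=WRGR D=RRYB L=OYOB
After move 3 (U'): U=GOWO F=OYYY R=GGGR B=WRWB L=WBOB
After move 4 (R): R=GGRG U=GYWY F=ORYB D=RWYW B=OROB
After move 5 (U'): U=YYGW F=WBYB R=ORRG B=GGOB L=OROB
After move 6 (R'): R=RGOR U=YOGG F=WYYW D=RBYB B=WGWB
Query: F face = WYYW

Answer: W Y Y W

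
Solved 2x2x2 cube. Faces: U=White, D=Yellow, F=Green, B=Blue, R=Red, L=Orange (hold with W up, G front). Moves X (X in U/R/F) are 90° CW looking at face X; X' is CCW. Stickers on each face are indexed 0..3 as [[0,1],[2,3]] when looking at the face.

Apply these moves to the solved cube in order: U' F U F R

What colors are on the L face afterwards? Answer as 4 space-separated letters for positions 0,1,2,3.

After move 1 (U'): U=WWWW F=OOGG R=GGRR B=RRBB L=BBOO
After move 2 (F): F=GOGO U=WWOB R=WGWR D=RGYY L=BYOY
After move 3 (U): U=OWBW F=WGGO R=RRWR B=BYBB L=GOOY
After move 4 (F): F=GWOG U=OWYO R=BRWR D=WRYY L=GROG
After move 5 (R): R=WBRR U=OWYG F=GROY D=WBYB B=OYWB
Query: L face = GROG

Answer: G R O G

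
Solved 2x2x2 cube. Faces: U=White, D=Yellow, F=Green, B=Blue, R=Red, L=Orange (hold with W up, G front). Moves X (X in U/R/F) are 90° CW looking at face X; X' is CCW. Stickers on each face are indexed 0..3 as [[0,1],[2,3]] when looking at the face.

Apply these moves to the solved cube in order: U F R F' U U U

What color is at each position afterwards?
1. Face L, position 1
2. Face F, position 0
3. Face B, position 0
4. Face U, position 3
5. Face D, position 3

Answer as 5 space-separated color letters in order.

After move 1 (U): U=WWWW F=RRGG R=BBRR B=OOBB L=GGOO
After move 2 (F): F=GRGR U=WWOG R=WBWR D=RBYY L=GYOY
After move 3 (R): R=WWRB U=WROR F=GBGY D=RBYO B=GOWB
After move 4 (F'): F=BYGG U=WRWR R=BWRB D=YYYO L=GROO
After move 5 (U): U=WWRR F=BWGG R=GORB B=GRWB L=BYOO
After move 6 (U): U=RWRW F=GOGG R=GRRB B=BYWB L=BWOO
After move 7 (U): U=RRWW F=GRGG R=BYRB B=BWWB L=GOOO
Query 1: L[1] = O
Query 2: F[0] = G
Query 3: B[0] = B
Query 4: U[3] = W
Query 5: D[3] = O

Answer: O G B W O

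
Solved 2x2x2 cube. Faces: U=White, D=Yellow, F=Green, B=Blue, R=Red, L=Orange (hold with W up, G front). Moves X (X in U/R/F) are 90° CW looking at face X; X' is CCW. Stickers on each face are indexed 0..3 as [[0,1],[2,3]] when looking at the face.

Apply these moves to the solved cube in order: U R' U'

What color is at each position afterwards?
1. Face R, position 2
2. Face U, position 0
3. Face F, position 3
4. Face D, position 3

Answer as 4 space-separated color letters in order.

After move 1 (U): U=WWWW F=RRGG R=BBRR B=OOBB L=GGOO
After move 2 (R'): R=BRBR U=WBWO F=RWGW D=YRYG B=YOYB
After move 3 (U'): U=BOWW F=GGGW R=RWBR B=BRYB L=YOOO
Query 1: R[2] = B
Query 2: U[0] = B
Query 3: F[3] = W
Query 4: D[3] = G

Answer: B B W G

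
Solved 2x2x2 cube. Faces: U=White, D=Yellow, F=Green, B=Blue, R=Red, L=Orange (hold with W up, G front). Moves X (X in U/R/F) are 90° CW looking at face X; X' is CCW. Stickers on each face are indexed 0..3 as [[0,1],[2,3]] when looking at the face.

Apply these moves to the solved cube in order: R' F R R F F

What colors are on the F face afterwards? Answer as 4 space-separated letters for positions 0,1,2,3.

After move 1 (R'): R=RRRR U=WBWB F=GWGW D=YGYG B=YBYB
After move 2 (F): F=GGWW U=WBOO R=WRBR D=RRYG L=OYOG
After move 3 (R): R=BWRR U=WGOW F=GRWG D=RYYY B=OBBB
After move 4 (R): R=RBRW U=WROG F=GYWY D=RBYO B=WBGB
After move 5 (F): F=WGYY U=WRGY R=OBGW D=RRYO L=OROB
After move 6 (F): F=YWYG U=WRBR R=GBYW D=GOYO L=OROR
Query: F face = YWYG

Answer: Y W Y G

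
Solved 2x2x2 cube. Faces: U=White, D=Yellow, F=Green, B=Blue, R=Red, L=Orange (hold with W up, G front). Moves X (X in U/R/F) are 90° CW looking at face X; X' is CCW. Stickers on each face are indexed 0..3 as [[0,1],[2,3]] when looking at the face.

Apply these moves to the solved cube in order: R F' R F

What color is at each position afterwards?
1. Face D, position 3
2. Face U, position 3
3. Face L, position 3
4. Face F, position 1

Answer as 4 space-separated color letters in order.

After move 1 (R): R=RRRR U=WGWG F=GYGY D=YBYB B=WBWB
After move 2 (F'): F=YYGG U=WGRR R=BRYR D=OOYB L=OGOW
After move 3 (R): R=YBRR U=WYRG F=YOGB D=OWYW B=RBGB
After move 4 (F): F=GYBO U=WYWG R=RBGR D=RYYW L=OOOW
Query 1: D[3] = W
Query 2: U[3] = G
Query 3: L[3] = W
Query 4: F[1] = Y

Answer: W G W Y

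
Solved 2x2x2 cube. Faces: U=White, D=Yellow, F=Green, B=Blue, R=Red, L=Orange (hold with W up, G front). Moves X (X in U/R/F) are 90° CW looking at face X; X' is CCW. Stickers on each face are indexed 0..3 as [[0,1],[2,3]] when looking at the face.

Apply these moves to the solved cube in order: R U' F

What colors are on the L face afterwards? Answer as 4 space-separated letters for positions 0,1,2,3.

Answer: W Y O B

Derivation:
After move 1 (R): R=RRRR U=WGWG F=GYGY D=YBYB B=WBWB
After move 2 (U'): U=GGWW F=OOGY R=GYRR B=RRWB L=WBOO
After move 3 (F): F=GOYO U=GGOB R=WYWR D=RGYB L=WYOB
Query: L face = WYOB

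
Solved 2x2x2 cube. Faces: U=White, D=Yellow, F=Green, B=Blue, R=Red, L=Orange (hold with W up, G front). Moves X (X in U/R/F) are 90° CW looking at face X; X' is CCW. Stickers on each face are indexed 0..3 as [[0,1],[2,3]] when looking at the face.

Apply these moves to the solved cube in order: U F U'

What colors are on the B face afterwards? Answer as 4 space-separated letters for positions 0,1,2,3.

Answer: W B B B

Derivation:
After move 1 (U): U=WWWW F=RRGG R=BBRR B=OOBB L=GGOO
After move 2 (F): F=GRGR U=WWOG R=WBWR D=RBYY L=GYOY
After move 3 (U'): U=WGWO F=GYGR R=GRWR B=WBBB L=OOOY
Query: B face = WBBB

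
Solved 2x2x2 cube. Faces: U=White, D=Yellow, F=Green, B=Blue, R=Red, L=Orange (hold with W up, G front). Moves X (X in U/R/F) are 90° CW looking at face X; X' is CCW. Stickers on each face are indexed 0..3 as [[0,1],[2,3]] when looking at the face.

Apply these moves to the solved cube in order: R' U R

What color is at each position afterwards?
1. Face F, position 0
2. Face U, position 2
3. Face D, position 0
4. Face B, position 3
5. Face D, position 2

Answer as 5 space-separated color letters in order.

After move 1 (R'): R=RRRR U=WBWB F=GWGW D=YGYG B=YBYB
After move 2 (U): U=WWBB F=RRGW R=YBRR B=OOYB L=GWOO
After move 3 (R): R=RYRB U=WRBW F=RGGG D=YYYO B=BOWB
Query 1: F[0] = R
Query 2: U[2] = B
Query 3: D[0] = Y
Query 4: B[3] = B
Query 5: D[2] = Y

Answer: R B Y B Y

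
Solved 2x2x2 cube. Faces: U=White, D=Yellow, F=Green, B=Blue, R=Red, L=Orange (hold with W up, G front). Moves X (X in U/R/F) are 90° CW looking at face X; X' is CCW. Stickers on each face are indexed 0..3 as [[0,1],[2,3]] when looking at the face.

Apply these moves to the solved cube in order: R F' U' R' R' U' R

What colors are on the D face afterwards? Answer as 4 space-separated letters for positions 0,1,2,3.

Answer: O G Y R

Derivation:
After move 1 (R): R=RRRR U=WGWG F=GYGY D=YBYB B=WBWB
After move 2 (F'): F=YYGG U=WGRR R=BRYR D=OOYB L=OGOW
After move 3 (U'): U=GRWR F=OGGG R=YYYR B=BRWB L=WBOW
After move 4 (R'): R=YRYY U=GWWB F=ORGR D=OGYG B=BROB
After move 5 (R'): R=RYYY U=GOWB F=OWGB D=ORYR B=GRGB
After move 6 (U'): U=OBGW F=WBGB R=OWYY B=RYGB L=GROW
After move 7 (R): R=YOYW U=OBGB F=WRGR D=OGYR B=WYBB
Query: D face = OGYR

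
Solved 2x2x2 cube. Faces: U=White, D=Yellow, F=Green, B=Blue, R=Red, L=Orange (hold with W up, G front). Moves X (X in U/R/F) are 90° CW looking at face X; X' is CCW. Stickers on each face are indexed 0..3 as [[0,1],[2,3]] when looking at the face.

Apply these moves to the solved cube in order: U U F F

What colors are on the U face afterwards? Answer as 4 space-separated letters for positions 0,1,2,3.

Answer: W W Y Y

Derivation:
After move 1 (U): U=WWWW F=RRGG R=BBRR B=OOBB L=GGOO
After move 2 (U): U=WWWW F=BBGG R=OORR B=GGBB L=RROO
After move 3 (F): F=GBGB U=WWOR R=WOWR D=ROYY L=RYOY
After move 4 (F): F=GGBB U=WWYY R=OORR D=WWYY L=RROO
Query: U face = WWYY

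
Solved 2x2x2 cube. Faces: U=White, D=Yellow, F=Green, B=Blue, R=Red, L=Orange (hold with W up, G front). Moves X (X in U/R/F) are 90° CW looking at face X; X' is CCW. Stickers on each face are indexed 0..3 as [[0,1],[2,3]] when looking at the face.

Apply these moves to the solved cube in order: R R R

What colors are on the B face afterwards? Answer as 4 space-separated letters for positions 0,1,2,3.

Answer: Y B Y B

Derivation:
After move 1 (R): R=RRRR U=WGWG F=GYGY D=YBYB B=WBWB
After move 2 (R): R=RRRR U=WYWY F=GBGB D=YWYW B=GBGB
After move 3 (R): R=RRRR U=WBWB F=GWGW D=YGYG B=YBYB
Query: B face = YBYB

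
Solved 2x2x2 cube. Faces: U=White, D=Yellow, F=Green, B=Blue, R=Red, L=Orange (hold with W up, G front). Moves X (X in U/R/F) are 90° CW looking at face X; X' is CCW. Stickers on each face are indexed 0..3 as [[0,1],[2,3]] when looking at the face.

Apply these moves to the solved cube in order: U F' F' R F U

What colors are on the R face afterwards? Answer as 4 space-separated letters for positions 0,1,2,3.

After move 1 (U): U=WWWW F=RRGG R=BBRR B=OOBB L=GGOO
After move 2 (F'): F=RGRG U=WWBR R=YBYR D=GOYY L=GWOW
After move 3 (F'): F=GGRR U=WWYY R=OBGR D=WWYY L=GROB
After move 4 (R): R=GORB U=WGYR F=GWRY D=WBYO B=YOWB
After move 5 (F): F=RGYW U=WGBR R=YORB D=RGYO L=GWOB
After move 6 (U): U=BWRG F=YOYW R=YORB B=GWWB L=RGOB
Query: R face = YORB

Answer: Y O R B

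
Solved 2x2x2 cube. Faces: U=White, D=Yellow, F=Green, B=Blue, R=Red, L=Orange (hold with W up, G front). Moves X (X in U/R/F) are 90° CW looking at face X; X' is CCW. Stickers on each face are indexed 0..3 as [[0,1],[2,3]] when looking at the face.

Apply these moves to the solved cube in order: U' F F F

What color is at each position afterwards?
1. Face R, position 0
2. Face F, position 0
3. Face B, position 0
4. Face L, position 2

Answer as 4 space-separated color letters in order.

After move 1 (U'): U=WWWW F=OOGG R=GGRR B=RRBB L=BBOO
After move 2 (F): F=GOGO U=WWOB R=WGWR D=RGYY L=BYOY
After move 3 (F): F=GGOO U=WWYY R=OGBR D=WWYY L=BROG
After move 4 (F): F=OGOG U=WWGR R=YGYR D=BOYY L=BWOW
Query 1: R[0] = Y
Query 2: F[0] = O
Query 3: B[0] = R
Query 4: L[2] = O

Answer: Y O R O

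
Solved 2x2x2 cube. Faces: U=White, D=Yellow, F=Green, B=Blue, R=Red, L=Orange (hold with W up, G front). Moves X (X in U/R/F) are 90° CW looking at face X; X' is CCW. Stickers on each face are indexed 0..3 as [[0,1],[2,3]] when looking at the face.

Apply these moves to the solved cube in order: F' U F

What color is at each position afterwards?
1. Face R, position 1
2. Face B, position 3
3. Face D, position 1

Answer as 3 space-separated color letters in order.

After move 1 (F'): F=GGGG U=WWRR R=YRYR D=OOYY L=OWOW
After move 2 (U): U=RWRW F=YRGG R=BBYR B=OWBB L=GGOW
After move 3 (F): F=GYGR U=RWWG R=RBWR D=YBYY L=GOOO
Query 1: R[1] = B
Query 2: B[3] = B
Query 3: D[1] = B

Answer: B B B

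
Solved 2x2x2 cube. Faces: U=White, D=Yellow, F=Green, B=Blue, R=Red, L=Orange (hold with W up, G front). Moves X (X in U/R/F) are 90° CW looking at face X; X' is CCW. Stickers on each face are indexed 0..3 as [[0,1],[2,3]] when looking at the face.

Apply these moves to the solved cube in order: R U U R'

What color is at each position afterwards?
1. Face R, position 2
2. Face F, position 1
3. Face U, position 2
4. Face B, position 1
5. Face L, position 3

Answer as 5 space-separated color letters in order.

Answer: O W G Y O

Derivation:
After move 1 (R): R=RRRR U=WGWG F=GYGY D=YBYB B=WBWB
After move 2 (U): U=WWGG F=RRGY R=WBRR B=OOWB L=GYOO
After move 3 (U): U=GWGW F=WBGY R=OORR B=GYWB L=RROO
After move 4 (R'): R=OROR U=GWGG F=WWGW D=YBYY B=BYBB
Query 1: R[2] = O
Query 2: F[1] = W
Query 3: U[2] = G
Query 4: B[1] = Y
Query 5: L[3] = O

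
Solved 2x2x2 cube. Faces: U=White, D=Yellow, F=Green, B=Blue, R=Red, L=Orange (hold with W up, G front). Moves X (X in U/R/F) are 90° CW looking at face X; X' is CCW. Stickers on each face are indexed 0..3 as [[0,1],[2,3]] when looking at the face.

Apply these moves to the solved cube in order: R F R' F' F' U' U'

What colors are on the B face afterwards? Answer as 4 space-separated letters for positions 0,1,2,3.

Answer: O Y R B

Derivation:
After move 1 (R): R=RRRR U=WGWG F=GYGY D=YBYB B=WBWB
After move 2 (F): F=GGYY U=WGOO R=WRGR D=RRYB L=OYOB
After move 3 (R'): R=RRWG U=WWOW F=GGYO D=RGYY B=BBRB
After move 4 (F'): F=GOGY U=WWRW R=GRRG D=YBYY L=OWOO
After move 5 (F'): F=OYGG U=WWGR R=BRYG D=WOYY L=OWOR
After move 6 (U'): U=WRWG F=OWGG R=OYYG B=BRRB L=BBOR
After move 7 (U'): U=RGWW F=BBGG R=OWYG B=OYRB L=BROR
Query: B face = OYRB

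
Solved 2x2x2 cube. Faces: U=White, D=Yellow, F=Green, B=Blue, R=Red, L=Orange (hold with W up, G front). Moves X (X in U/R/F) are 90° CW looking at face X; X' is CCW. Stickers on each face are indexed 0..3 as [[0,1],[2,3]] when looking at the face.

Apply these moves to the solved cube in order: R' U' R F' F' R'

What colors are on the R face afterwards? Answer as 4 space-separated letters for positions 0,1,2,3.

After move 1 (R'): R=RRRR U=WBWB F=GWGW D=YGYG B=YBYB
After move 2 (U'): U=BBWW F=OOGW R=GWRR B=RRYB L=YBOO
After move 3 (R): R=RGRW U=BOWW F=OGGG D=YYYR B=WRBB
After move 4 (F'): F=GGOG U=BORR R=YGYW D=BOYR L=YWOW
After move 5 (F'): F=GGGO U=BOYY R=OGBW D=WWYR L=YROR
After move 6 (R'): R=GWOB U=BBYW F=GOGY D=WGYO B=RRWB
Query: R face = GWOB

Answer: G W O B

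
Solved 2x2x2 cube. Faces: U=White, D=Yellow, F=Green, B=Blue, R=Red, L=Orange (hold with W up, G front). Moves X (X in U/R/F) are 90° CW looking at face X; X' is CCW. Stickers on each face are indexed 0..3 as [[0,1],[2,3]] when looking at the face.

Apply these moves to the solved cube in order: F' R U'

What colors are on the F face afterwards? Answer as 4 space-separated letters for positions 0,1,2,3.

After move 1 (F'): F=GGGG U=WWRR R=YRYR D=OOYY L=OWOW
After move 2 (R): R=YYRR U=WGRG F=GOGY D=OBYB B=RBWB
After move 3 (U'): U=GGWR F=OWGY R=GORR B=YYWB L=RBOW
Query: F face = OWGY

Answer: O W G Y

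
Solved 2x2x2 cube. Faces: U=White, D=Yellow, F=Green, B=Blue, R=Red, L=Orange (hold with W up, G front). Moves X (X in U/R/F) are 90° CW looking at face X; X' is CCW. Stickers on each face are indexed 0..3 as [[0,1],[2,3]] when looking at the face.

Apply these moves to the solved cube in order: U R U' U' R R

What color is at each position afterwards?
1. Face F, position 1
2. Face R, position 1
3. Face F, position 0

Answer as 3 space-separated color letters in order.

After move 1 (U): U=WWWW F=RRGG R=BBRR B=OOBB L=GGOO
After move 2 (R): R=RBRB U=WRWG F=RYGY D=YBYO B=WOWB
After move 3 (U'): U=RGWW F=GGGY R=RYRB B=RBWB L=WOOO
After move 4 (U'): U=GWRW F=WOGY R=GGRB B=RYWB L=RBOO
After move 5 (R): R=RGBG U=GORY F=WBGO D=YWYR B=WYWB
After move 6 (R): R=BRGG U=GBRO F=WWGR D=YWYW B=YYOB
Query 1: F[1] = W
Query 2: R[1] = R
Query 3: F[0] = W

Answer: W R W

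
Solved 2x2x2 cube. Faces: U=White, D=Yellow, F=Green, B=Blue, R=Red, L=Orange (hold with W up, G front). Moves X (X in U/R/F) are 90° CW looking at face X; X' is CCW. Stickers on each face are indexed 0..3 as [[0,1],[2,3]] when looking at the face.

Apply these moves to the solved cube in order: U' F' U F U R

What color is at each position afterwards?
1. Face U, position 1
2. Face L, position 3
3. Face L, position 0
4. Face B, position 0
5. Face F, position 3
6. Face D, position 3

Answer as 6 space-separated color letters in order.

Answer: R O O W Y O

Derivation:
After move 1 (U'): U=WWWW F=OOGG R=GGRR B=RRBB L=BBOO
After move 2 (F'): F=OGOG U=WWGR R=YGYR D=BOYY L=BWOW
After move 3 (U): U=GWRW F=YGOG R=RRYR B=BWBB L=OGOW
After move 4 (F): F=OYGG U=GWWG R=RRWR D=YRYY L=OBOO
After move 5 (U): U=WGGW F=RRGG R=BWWR B=OBBB L=OYOO
After move 6 (R): R=WBRW U=WRGG F=RRGY D=YBYO B=WBGB
Query 1: U[1] = R
Query 2: L[3] = O
Query 3: L[0] = O
Query 4: B[0] = W
Query 5: F[3] = Y
Query 6: D[3] = O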